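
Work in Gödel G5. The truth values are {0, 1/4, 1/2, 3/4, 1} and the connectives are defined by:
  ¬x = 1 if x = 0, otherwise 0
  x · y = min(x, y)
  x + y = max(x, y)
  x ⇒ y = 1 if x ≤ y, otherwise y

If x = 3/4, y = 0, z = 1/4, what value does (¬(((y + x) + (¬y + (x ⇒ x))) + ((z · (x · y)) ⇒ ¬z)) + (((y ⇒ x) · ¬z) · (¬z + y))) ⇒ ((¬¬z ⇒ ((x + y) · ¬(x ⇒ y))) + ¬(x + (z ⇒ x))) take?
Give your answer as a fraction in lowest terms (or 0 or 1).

1

y + x = 0 + 3/4 = 3/4
¬y = ¬0 = 1
x ⇒ x = 3/4 ⇒ 3/4 = 1
¬y + (x ⇒ x) = 1 + 1 = 1
(y + x) + (¬y + (x ⇒ x)) = 3/4 + 1 = 1
x · y = 3/4 · 0 = 0
z · (x · y) = 1/4 · 0 = 0
¬z = ¬1/4 = 0
(z · (x · y)) ⇒ ¬z = 0 ⇒ 0 = 1
((y + x) + (¬y + (x ⇒ x))) + ((z · (x · y)) ⇒ ¬z) = 1 + 1 = 1
¬(((y + x) + (¬y + (x ⇒ x))) + ((z · (x · y)) ⇒ ¬z)) = ¬1 = 0
y ⇒ x = 0 ⇒ 3/4 = 1
¬z = ¬1/4 = 0
(y ⇒ x) · ¬z = 1 · 0 = 0
¬z = ¬1/4 = 0
¬z + y = 0 + 0 = 0
((y ⇒ x) · ¬z) · (¬z + y) = 0 · 0 = 0
¬(((y + x) + (¬y + (x ⇒ x))) + ((z · (x · y)) ⇒ ¬z)) + (((y ⇒ x) · ¬z) · (¬z + y)) = 0 + 0 = 0
¬z = ¬1/4 = 0
¬¬z = ¬0 = 1
x + y = 3/4 + 0 = 3/4
x ⇒ y = 3/4 ⇒ 0 = 0
¬(x ⇒ y) = ¬0 = 1
(x + y) · ¬(x ⇒ y) = 3/4 · 1 = 3/4
¬¬z ⇒ ((x + y) · ¬(x ⇒ y)) = 1 ⇒ 3/4 = 3/4
z ⇒ x = 1/4 ⇒ 3/4 = 1
x + (z ⇒ x) = 3/4 + 1 = 1
¬(x + (z ⇒ x)) = ¬1 = 0
(¬¬z ⇒ ((x + y) · ¬(x ⇒ y))) + ¬(x + (z ⇒ x)) = 3/4 + 0 = 3/4
(¬(((y + x) + (¬y + (x ⇒ x))) + ((z · (x · y)) ⇒ ¬z)) + (((y ⇒ x) · ¬z) · (¬z + y))) ⇒ ((¬¬z ⇒ ((x + y) · ¬(x ⇒ y))) + ¬(x + (z ⇒ x))) = 0 ⇒ 3/4 = 1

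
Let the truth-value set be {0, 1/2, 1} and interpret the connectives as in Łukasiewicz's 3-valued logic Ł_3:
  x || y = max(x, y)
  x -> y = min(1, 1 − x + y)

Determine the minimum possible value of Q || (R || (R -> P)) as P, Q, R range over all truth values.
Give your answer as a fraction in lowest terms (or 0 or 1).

1/2

Take P = 0, Q = 0, R = 1/2:
R -> P = 1/2 -> 0 = 1/2
R || (R -> P) = 1/2 || 1/2 = 1/2
Q || (R || (R -> P)) = 0 || 1/2 = 1/2
No assignment yields a value below 1/2, so this is the minimum.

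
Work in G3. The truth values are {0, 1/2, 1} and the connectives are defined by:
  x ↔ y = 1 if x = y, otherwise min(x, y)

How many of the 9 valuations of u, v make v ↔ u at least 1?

u = 0, v = 0 ↦ 1  ≥
u = 0, v = 1/2 ↦ 0  <
u = 0, v = 1 ↦ 0  <
u = 1/2, v = 0 ↦ 0  <
u = 1/2, v = 1/2 ↦ 1  ≥
u = 1/2, v = 1 ↦ 1/2  <
u = 1, v = 0 ↦ 0  <
u = 1, v = 1/2 ↦ 1/2  <
u = 1, v = 1 ↦ 1  ≥
So 3 of the 9 assignments meet the threshold.

3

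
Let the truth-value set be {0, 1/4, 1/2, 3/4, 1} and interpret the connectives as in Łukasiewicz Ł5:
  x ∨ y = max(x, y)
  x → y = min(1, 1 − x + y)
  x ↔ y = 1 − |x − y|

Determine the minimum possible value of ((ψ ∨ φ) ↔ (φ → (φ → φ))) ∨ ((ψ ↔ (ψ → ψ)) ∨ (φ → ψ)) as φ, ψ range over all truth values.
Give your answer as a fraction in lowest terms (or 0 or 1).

1/2

Take φ = 1/2, ψ = 0:
ψ ∨ φ = 0 ∨ 1/2 = 1/2
φ → φ = 1/2 → 1/2 = 1
φ → (φ → φ) = 1/2 → 1 = 1
(ψ ∨ φ) ↔ (φ → (φ → φ)) = 1/2 ↔ 1 = 1/2
ψ → ψ = 0 → 0 = 1
ψ ↔ (ψ → ψ) = 0 ↔ 1 = 0
φ → ψ = 1/2 → 0 = 1/2
(ψ ↔ (ψ → ψ)) ∨ (φ → ψ) = 0 ∨ 1/2 = 1/2
((ψ ∨ φ) ↔ (φ → (φ → φ))) ∨ ((ψ ↔ (ψ → ψ)) ∨ (φ → ψ)) = 1/2 ∨ 1/2 = 1/2
No assignment yields a value below 1/2, so this is the minimum.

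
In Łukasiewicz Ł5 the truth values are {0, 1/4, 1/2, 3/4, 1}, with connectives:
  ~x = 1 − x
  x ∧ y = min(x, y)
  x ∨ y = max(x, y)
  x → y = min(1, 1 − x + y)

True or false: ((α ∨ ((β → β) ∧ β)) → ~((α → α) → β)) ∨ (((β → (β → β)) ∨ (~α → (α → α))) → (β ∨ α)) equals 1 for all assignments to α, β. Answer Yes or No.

Counterexample: take α = 0, β = 3/4.
β → β = 3/4 → 3/4 = 1
(β → β) ∧ β = 1 ∧ 3/4 = 3/4
α ∨ ((β → β) ∧ β) = 0 ∨ 3/4 = 3/4
α → α = 0 → 0 = 1
(α → α) → β = 1 → 3/4 = 3/4
~((α → α) → β) = ~3/4 = 1/4
(α ∨ ((β → β) ∧ β)) → ~((α → α) → β) = 3/4 → 1/4 = 1/2
β → β = 3/4 → 3/4 = 1
β → (β → β) = 3/4 → 1 = 1
~α = ~0 = 1
α → α = 0 → 0 = 1
~α → (α → α) = 1 → 1 = 1
(β → (β → β)) ∨ (~α → (α → α)) = 1 ∨ 1 = 1
β ∨ α = 3/4 ∨ 0 = 3/4
((β → (β → β)) ∨ (~α → (α → α))) → (β ∨ α) = 1 → 3/4 = 3/4
((α ∨ ((β → β) ∧ β)) → ~((α → α) → β)) ∨ (((β → (β → β)) ∨ (~α → (α → α))) → (β ∨ α)) = 1/2 ∨ 3/4 = 3/4
This gives 3/4 ≠ 1.

No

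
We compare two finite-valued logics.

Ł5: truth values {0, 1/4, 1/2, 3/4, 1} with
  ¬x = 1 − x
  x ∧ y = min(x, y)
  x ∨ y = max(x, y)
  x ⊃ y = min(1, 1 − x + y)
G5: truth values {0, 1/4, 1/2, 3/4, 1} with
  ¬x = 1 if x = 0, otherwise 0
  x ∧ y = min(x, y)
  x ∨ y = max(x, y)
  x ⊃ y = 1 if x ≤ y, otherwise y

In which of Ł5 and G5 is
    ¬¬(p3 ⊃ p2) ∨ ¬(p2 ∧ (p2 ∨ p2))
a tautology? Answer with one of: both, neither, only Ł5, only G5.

only G5

In Ł5: at p2 = 1/4, p3 = 1/2 the value is 3/4 — not a tautology.
In G5: every assignment gives 1 — tautology.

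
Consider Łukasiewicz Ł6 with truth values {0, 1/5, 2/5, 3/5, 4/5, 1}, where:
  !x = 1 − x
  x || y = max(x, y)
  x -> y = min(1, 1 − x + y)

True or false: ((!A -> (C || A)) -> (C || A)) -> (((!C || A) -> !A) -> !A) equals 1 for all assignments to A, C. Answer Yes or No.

Counterexample: take A = 1/5, C = 1.
!A = !1/5 = 4/5
C || A = 1 || 1/5 = 1
!A -> (C || A) = 4/5 -> 1 = 1
C || A = 1 || 1/5 = 1
(!A -> (C || A)) -> (C || A) = 1 -> 1 = 1
!C = !1 = 0
!C || A = 0 || 1/5 = 1/5
!A = !1/5 = 4/5
(!C || A) -> !A = 1/5 -> 4/5 = 1
!A = !1/5 = 4/5
((!C || A) -> !A) -> !A = 1 -> 4/5 = 4/5
((!A -> (C || A)) -> (C || A)) -> (((!C || A) -> !A) -> !A) = 1 -> 4/5 = 4/5
This gives 4/5 ≠ 1.

No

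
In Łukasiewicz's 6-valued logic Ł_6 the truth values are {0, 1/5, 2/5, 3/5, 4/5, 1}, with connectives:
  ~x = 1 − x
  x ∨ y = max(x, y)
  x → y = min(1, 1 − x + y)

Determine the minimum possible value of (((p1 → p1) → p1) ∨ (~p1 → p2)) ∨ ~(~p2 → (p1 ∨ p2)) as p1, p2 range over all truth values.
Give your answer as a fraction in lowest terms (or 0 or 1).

2/5

Take p1 = 0, p2 = 2/5:
p1 → p1 = 0 → 0 = 1
(p1 → p1) → p1 = 1 → 0 = 0
~p1 = ~0 = 1
~p1 → p2 = 1 → 2/5 = 2/5
((p1 → p1) → p1) ∨ (~p1 → p2) = 0 ∨ 2/5 = 2/5
~p2 = ~2/5 = 3/5
p1 ∨ p2 = 0 ∨ 2/5 = 2/5
~p2 → (p1 ∨ p2) = 3/5 → 2/5 = 4/5
~(~p2 → (p1 ∨ p2)) = ~4/5 = 1/5
(((p1 → p1) → p1) ∨ (~p1 → p2)) ∨ ~(~p2 → (p1 ∨ p2)) = 2/5 ∨ 1/5 = 2/5
No assignment yields a value below 2/5, so this is the minimum.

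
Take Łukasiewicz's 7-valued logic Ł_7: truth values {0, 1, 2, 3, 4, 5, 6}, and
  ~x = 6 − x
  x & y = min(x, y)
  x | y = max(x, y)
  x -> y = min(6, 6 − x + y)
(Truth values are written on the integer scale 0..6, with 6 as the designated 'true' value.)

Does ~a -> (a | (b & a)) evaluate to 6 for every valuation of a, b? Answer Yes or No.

No

Counterexample: take a = 0, b = 0.
~a = ~0 = 6
b & a = 0 & 0 = 0
a | (b & a) = 0 | 0 = 0
~a -> (a | (b & a)) = 6 -> 0 = 0
This gives 0 ≠ 6.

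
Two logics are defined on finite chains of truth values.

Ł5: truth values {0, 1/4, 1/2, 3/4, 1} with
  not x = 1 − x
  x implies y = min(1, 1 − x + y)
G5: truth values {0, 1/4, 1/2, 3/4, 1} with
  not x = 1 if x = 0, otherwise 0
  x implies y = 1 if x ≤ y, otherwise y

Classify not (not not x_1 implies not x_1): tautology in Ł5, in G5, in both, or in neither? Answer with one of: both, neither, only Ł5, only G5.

neither

In Ł5: at x_1 = 0 the value is 0 — not a tautology.
In G5: at x_1 = 0 the value is 0 — not a tautology.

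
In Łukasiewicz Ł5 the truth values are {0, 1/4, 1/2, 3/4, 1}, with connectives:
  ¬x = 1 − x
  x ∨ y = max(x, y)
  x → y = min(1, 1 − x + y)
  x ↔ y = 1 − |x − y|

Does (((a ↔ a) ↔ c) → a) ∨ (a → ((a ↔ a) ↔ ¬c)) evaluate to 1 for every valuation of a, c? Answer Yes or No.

No

Counterexample: take a = 1/4, c = 1.
a ↔ a = 1/4 ↔ 1/4 = 1
(a ↔ a) ↔ c = 1 ↔ 1 = 1
((a ↔ a) ↔ c) → a = 1 → 1/4 = 1/4
a ↔ a = 1/4 ↔ 1/4 = 1
¬c = ¬1 = 0
(a ↔ a) ↔ ¬c = 1 ↔ 0 = 0
a → ((a ↔ a) ↔ ¬c) = 1/4 → 0 = 3/4
(((a ↔ a) ↔ c) → a) ∨ (a → ((a ↔ a) ↔ ¬c)) = 1/4 ∨ 3/4 = 3/4
This gives 3/4 ≠ 1.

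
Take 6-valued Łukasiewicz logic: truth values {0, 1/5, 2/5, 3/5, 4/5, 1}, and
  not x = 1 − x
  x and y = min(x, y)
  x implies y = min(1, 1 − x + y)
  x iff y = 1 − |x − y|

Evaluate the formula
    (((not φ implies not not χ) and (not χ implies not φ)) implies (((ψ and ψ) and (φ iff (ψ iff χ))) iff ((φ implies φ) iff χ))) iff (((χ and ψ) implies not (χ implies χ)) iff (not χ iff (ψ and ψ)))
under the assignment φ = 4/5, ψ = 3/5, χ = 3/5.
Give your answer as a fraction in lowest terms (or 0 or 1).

3/5

not φ = not 4/5 = 1/5
not χ = not 3/5 = 2/5
not not χ = not 2/5 = 3/5
not φ implies not not χ = 1/5 implies 3/5 = 1
not χ = not 3/5 = 2/5
not φ = not 4/5 = 1/5
not χ implies not φ = 2/5 implies 1/5 = 4/5
(not φ implies not not χ) and (not χ implies not φ) = 1 and 4/5 = 4/5
ψ and ψ = 3/5 and 3/5 = 3/5
ψ iff χ = 3/5 iff 3/5 = 1
φ iff (ψ iff χ) = 4/5 iff 1 = 4/5
(ψ and ψ) and (φ iff (ψ iff χ)) = 3/5 and 4/5 = 3/5
φ implies φ = 4/5 implies 4/5 = 1
(φ implies φ) iff χ = 1 iff 3/5 = 3/5
((ψ and ψ) and (φ iff (ψ iff χ))) iff ((φ implies φ) iff χ) = 3/5 iff 3/5 = 1
((not φ implies not not χ) and (not χ implies not φ)) implies (((ψ and ψ) and (φ iff (ψ iff χ))) iff ((φ implies φ) iff χ)) = 4/5 implies 1 = 1
χ and ψ = 3/5 and 3/5 = 3/5
χ implies χ = 3/5 implies 3/5 = 1
not (χ implies χ) = not 1 = 0
(χ and ψ) implies not (χ implies χ) = 3/5 implies 0 = 2/5
not χ = not 3/5 = 2/5
ψ and ψ = 3/5 and 3/5 = 3/5
not χ iff (ψ and ψ) = 2/5 iff 3/5 = 4/5
((χ and ψ) implies not (χ implies χ)) iff (not χ iff (ψ and ψ)) = 2/5 iff 4/5 = 3/5
(((not φ implies not not χ) and (not χ implies not φ)) implies (((ψ and ψ) and (φ iff (ψ iff χ))) iff ((φ implies φ) iff χ))) iff (((χ and ψ) implies not (χ implies χ)) iff (not χ iff (ψ and ψ))) = 1 iff 3/5 = 3/5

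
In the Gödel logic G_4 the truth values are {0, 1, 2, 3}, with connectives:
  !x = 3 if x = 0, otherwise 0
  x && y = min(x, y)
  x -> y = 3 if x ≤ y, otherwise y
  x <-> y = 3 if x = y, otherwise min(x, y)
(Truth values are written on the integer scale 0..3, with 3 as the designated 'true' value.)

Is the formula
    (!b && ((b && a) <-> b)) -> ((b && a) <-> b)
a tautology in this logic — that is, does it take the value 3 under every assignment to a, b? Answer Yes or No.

Yes

a = 0, b = 0 ↦ 3
a = 0, b = 1 ↦ 3
a = 0, b = 2 ↦ 3
a = 0, b = 3 ↦ 3
a = 1, b = 0 ↦ 3
a = 1, b = 1 ↦ 3
a = 1, b = 2 ↦ 3
a = 1, b = 3 ↦ 3
a = 2, b = 0 ↦ 3
a = 2, b = 1 ↦ 3
a = 2, b = 2 ↦ 3
a = 2, b = 3 ↦ 3
a = 3, b = 0 ↦ 3
a = 3, b = 1 ↦ 3
a = 3, b = 2 ↦ 3
a = 3, b = 3 ↦ 3
Every assignment gives a value ≥ 3.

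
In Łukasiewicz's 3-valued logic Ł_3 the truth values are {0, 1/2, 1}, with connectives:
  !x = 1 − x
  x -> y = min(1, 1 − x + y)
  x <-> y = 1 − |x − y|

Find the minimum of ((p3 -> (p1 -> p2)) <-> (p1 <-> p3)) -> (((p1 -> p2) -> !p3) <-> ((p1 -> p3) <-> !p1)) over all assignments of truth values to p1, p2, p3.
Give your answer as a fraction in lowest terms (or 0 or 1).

Take p1 = 1/2, p2 = 0, p3 = 1/2:
p1 -> p2 = 1/2 -> 0 = 1/2
p3 -> (p1 -> p2) = 1/2 -> 1/2 = 1
p1 <-> p3 = 1/2 <-> 1/2 = 1
(p3 -> (p1 -> p2)) <-> (p1 <-> p3) = 1 <-> 1 = 1
p1 -> p2 = 1/2 -> 0 = 1/2
!p3 = !1/2 = 1/2
(p1 -> p2) -> !p3 = 1/2 -> 1/2 = 1
p1 -> p3 = 1/2 -> 1/2 = 1
!p1 = !1/2 = 1/2
(p1 -> p3) <-> !p1 = 1 <-> 1/2 = 1/2
((p1 -> p2) -> !p3) <-> ((p1 -> p3) <-> !p1) = 1 <-> 1/2 = 1/2
((p3 -> (p1 -> p2)) <-> (p1 <-> p3)) -> (((p1 -> p2) -> !p3) <-> ((p1 -> p3) <-> !p1)) = 1 -> 1/2 = 1/2
No assignment yields a value below 1/2, so this is the minimum.

1/2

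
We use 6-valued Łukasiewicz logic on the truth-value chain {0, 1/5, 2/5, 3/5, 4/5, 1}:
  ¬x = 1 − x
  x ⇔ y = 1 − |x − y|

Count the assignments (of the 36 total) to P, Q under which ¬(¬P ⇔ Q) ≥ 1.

value 1: 2 assignments (counts)
value 4/5: 4 assignments
value 3/5: 6 assignments
value 2/5: 8 assignments
value 1/5: 10 assignments
value 0: 6 assignments
So 2 of the 36 assignments meet the threshold.

2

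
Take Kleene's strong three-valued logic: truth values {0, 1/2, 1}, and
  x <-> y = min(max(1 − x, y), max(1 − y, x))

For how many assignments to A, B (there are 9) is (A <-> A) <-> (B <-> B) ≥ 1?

A = 0, B = 0 ↦ 1  ≥
A = 0, B = 1/2 ↦ 1/2  <
A = 0, B = 1 ↦ 1  ≥
A = 1/2, B = 0 ↦ 1/2  <
A = 1/2, B = 1/2 ↦ 1/2  <
A = 1/2, B = 1 ↦ 1/2  <
A = 1, B = 0 ↦ 1  ≥
A = 1, B = 1/2 ↦ 1/2  <
A = 1, B = 1 ↦ 1  ≥
So 4 of the 9 assignments meet the threshold.

4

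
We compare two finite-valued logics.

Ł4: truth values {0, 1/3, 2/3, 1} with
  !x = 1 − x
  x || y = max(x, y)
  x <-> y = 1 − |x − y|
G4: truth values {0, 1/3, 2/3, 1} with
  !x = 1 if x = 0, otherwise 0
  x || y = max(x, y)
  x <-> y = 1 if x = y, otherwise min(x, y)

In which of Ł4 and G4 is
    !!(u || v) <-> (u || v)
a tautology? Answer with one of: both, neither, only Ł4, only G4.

only Ł4

In Ł4: every assignment gives 1 — tautology.
In G4: at u = 0, v = 1/3 the value is 1/3 — not a tautology.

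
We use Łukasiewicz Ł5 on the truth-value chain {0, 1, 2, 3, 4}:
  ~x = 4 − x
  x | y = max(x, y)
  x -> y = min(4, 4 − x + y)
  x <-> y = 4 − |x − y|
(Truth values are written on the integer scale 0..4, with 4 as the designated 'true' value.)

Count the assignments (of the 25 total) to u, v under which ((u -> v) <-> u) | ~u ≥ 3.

18

value 4: 8 assignments (counts)
value 3: 10 assignments (counts)
value 2: 5 assignments
value 1: 1 assignment
value 0: 1 assignment
So 18 of the 25 assignments meet the threshold.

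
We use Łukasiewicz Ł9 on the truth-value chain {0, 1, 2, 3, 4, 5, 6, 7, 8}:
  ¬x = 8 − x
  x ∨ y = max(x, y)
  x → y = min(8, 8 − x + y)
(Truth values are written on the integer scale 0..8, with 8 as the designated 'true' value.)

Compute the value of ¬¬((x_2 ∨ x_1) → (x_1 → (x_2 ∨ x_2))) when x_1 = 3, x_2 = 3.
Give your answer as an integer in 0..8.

x_2 ∨ x_1 = 3 ∨ 3 = 3
x_2 ∨ x_2 = 3 ∨ 3 = 3
x_1 → (x_2 ∨ x_2) = 3 → 3 = 8
(x_2 ∨ x_1) → (x_1 → (x_2 ∨ x_2)) = 3 → 8 = 8
¬((x_2 ∨ x_1) → (x_1 → (x_2 ∨ x_2))) = ¬8 = 0
¬¬((x_2 ∨ x_1) → (x_1 → (x_2 ∨ x_2))) = ¬0 = 8

8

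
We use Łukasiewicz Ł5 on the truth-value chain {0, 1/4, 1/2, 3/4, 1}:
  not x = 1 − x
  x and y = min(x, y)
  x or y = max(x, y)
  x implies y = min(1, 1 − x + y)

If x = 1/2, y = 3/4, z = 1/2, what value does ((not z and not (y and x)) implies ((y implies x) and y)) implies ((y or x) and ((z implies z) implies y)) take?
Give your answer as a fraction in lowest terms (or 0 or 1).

3/4

not z = not 1/2 = 1/2
y and x = 3/4 and 1/2 = 1/2
not (y and x) = not 1/2 = 1/2
not z and not (y and x) = 1/2 and 1/2 = 1/2
y implies x = 3/4 implies 1/2 = 3/4
(y implies x) and y = 3/4 and 3/4 = 3/4
(not z and not (y and x)) implies ((y implies x) and y) = 1/2 implies 3/4 = 1
y or x = 3/4 or 1/2 = 3/4
z implies z = 1/2 implies 1/2 = 1
(z implies z) implies y = 1 implies 3/4 = 3/4
(y or x) and ((z implies z) implies y) = 3/4 and 3/4 = 3/4
((not z and not (y and x)) implies ((y implies x) and y)) implies ((y or x) and ((z implies z) implies y)) = 1 implies 3/4 = 3/4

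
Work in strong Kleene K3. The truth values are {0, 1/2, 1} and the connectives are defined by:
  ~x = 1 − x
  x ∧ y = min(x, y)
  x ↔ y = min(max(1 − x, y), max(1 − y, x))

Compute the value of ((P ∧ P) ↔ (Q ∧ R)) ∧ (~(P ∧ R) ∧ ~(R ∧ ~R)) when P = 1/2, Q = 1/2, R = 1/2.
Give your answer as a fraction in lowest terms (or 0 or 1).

P ∧ P = 1/2 ∧ 1/2 = 1/2
Q ∧ R = 1/2 ∧ 1/2 = 1/2
(P ∧ P) ↔ (Q ∧ R) = 1/2 ↔ 1/2 = 1/2
P ∧ R = 1/2 ∧ 1/2 = 1/2
~(P ∧ R) = ~1/2 = 1/2
~R = ~1/2 = 1/2
R ∧ ~R = 1/2 ∧ 1/2 = 1/2
~(R ∧ ~R) = ~1/2 = 1/2
~(P ∧ R) ∧ ~(R ∧ ~R) = 1/2 ∧ 1/2 = 1/2
((P ∧ P) ↔ (Q ∧ R)) ∧ (~(P ∧ R) ∧ ~(R ∧ ~R)) = 1/2 ∧ 1/2 = 1/2

1/2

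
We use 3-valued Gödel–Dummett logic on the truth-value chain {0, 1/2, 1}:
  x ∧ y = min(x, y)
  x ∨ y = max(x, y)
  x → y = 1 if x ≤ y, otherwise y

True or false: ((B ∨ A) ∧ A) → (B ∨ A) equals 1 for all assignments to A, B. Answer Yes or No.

Yes

A = 0, B = 0 ↦ 1
A = 0, B = 1/2 ↦ 1
A = 0, B = 1 ↦ 1
A = 1/2, B = 0 ↦ 1
A = 1/2, B = 1/2 ↦ 1
A = 1/2, B = 1 ↦ 1
A = 1, B = 0 ↦ 1
A = 1, B = 1/2 ↦ 1
A = 1, B = 1 ↦ 1
Every assignment gives a value ≥ 1.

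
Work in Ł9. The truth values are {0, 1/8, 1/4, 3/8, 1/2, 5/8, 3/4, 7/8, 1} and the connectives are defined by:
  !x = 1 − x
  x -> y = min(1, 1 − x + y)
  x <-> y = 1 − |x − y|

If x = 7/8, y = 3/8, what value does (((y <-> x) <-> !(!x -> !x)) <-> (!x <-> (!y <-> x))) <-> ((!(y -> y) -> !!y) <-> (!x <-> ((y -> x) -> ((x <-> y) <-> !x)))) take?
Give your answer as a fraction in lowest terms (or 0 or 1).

5/8

y <-> x = 3/8 <-> 7/8 = 1/2
!x = !7/8 = 1/8
!x = !7/8 = 1/8
!x -> !x = 1/8 -> 1/8 = 1
!(!x -> !x) = !1 = 0
(y <-> x) <-> !(!x -> !x) = 1/2 <-> 0 = 1/2
!x = !7/8 = 1/8
!y = !3/8 = 5/8
!y <-> x = 5/8 <-> 7/8 = 3/4
!x <-> (!y <-> x) = 1/8 <-> 3/4 = 3/8
((y <-> x) <-> !(!x -> !x)) <-> (!x <-> (!y <-> x)) = 1/2 <-> 3/8 = 7/8
y -> y = 3/8 -> 3/8 = 1
!(y -> y) = !1 = 0
!y = !3/8 = 5/8
!!y = !5/8 = 3/8
!(y -> y) -> !!y = 0 -> 3/8 = 1
!x = !7/8 = 1/8
y -> x = 3/8 -> 7/8 = 1
x <-> y = 7/8 <-> 3/8 = 1/2
!x = !7/8 = 1/8
(x <-> y) <-> !x = 1/2 <-> 1/8 = 5/8
(y -> x) -> ((x <-> y) <-> !x) = 1 -> 5/8 = 5/8
!x <-> ((y -> x) -> ((x <-> y) <-> !x)) = 1/8 <-> 5/8 = 1/2
(!(y -> y) -> !!y) <-> (!x <-> ((y -> x) -> ((x <-> y) <-> !x))) = 1 <-> 1/2 = 1/2
(((y <-> x) <-> !(!x -> !x)) <-> (!x <-> (!y <-> x))) <-> ((!(y -> y) -> !!y) <-> (!x <-> ((y -> x) -> ((x <-> y) <-> !x)))) = 7/8 <-> 1/2 = 5/8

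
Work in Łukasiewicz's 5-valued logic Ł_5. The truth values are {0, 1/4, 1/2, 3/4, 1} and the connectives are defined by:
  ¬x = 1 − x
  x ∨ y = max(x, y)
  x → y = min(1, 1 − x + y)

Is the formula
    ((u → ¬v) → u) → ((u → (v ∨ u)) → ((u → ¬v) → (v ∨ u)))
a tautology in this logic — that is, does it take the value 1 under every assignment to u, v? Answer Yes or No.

Yes

At u = 1/4, v = 3/4, for instance:
¬v = ¬3/4 = 1/4
u → ¬v = 1/4 → 1/4 = 1
(u → ¬v) → u = 1 → 1/4 = 1/4
v ∨ u = 3/4 ∨ 1/4 = 3/4
u → (v ∨ u) = 1/4 → 3/4 = 1
(u → ¬v) → (v ∨ u) = 1 → 3/4 = 3/4
(u → (v ∨ u)) → ((u → ¬v) → (v ∨ u)) = 1 → 3/4 = 3/4
((u → ¬v) → u) → ((u → (v ∨ u)) → ((u → ¬v) → (v ∨ u))) = 1/4 → 3/4 = 1
and checking the remaining 24 assignments likewise gives ≥ 1 in every case.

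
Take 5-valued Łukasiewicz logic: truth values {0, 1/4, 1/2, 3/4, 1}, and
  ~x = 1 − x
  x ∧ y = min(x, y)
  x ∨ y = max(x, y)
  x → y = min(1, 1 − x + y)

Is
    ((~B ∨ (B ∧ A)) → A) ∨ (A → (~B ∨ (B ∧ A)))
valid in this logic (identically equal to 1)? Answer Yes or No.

At A = 1/2, B = 3/4, for instance:
~B = ~3/4 = 1/4
B ∧ A = 3/4 ∧ 1/2 = 1/2
~B ∨ (B ∧ A) = 1/4 ∨ 1/2 = 1/2
(~B ∨ (B ∧ A)) → A = 1/2 → 1/2 = 1
A → (~B ∨ (B ∧ A)) = 1/2 → 1/2 = 1
((~B ∨ (B ∧ A)) → A) ∨ (A → (~B ∨ (B ∧ A))) = 1 ∨ 1 = 1
and checking the remaining 24 assignments likewise gives ≥ 1 in every case.

Yes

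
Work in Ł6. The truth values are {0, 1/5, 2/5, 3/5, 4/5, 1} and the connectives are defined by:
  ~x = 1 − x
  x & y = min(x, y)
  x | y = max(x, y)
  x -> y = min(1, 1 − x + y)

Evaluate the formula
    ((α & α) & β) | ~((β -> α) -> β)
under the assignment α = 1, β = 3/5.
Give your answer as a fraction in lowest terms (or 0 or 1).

3/5

α & α = 1 & 1 = 1
(α & α) & β = 1 & 3/5 = 3/5
β -> α = 3/5 -> 1 = 1
(β -> α) -> β = 1 -> 3/5 = 3/5
~((β -> α) -> β) = ~3/5 = 2/5
((α & α) & β) | ~((β -> α) -> β) = 3/5 | 2/5 = 3/5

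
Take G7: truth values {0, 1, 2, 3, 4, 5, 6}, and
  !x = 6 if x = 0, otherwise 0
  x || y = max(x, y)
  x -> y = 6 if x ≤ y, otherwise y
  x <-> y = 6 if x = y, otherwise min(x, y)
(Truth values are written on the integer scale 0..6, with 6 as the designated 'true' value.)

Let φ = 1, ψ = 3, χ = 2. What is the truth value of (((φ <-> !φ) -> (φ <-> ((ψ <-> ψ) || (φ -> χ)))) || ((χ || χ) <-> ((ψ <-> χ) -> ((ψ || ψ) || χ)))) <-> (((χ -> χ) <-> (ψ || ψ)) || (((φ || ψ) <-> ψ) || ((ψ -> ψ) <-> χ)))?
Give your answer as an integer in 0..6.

!φ = !1 = 0
φ <-> !φ = 1 <-> 0 = 0
ψ <-> ψ = 3 <-> 3 = 6
φ -> χ = 1 -> 2 = 6
(ψ <-> ψ) || (φ -> χ) = 6 || 6 = 6
φ <-> ((ψ <-> ψ) || (φ -> χ)) = 1 <-> 6 = 1
(φ <-> !φ) -> (φ <-> ((ψ <-> ψ) || (φ -> χ))) = 0 -> 1 = 6
χ || χ = 2 || 2 = 2
ψ <-> χ = 3 <-> 2 = 2
ψ || ψ = 3 || 3 = 3
(ψ || ψ) || χ = 3 || 2 = 3
(ψ <-> χ) -> ((ψ || ψ) || χ) = 2 -> 3 = 6
(χ || χ) <-> ((ψ <-> χ) -> ((ψ || ψ) || χ)) = 2 <-> 6 = 2
((φ <-> !φ) -> (φ <-> ((ψ <-> ψ) || (φ -> χ)))) || ((χ || χ) <-> ((ψ <-> χ) -> ((ψ || ψ) || χ))) = 6 || 2 = 6
χ -> χ = 2 -> 2 = 6
ψ || ψ = 3 || 3 = 3
(χ -> χ) <-> (ψ || ψ) = 6 <-> 3 = 3
φ || ψ = 1 || 3 = 3
(φ || ψ) <-> ψ = 3 <-> 3 = 6
ψ -> ψ = 3 -> 3 = 6
(ψ -> ψ) <-> χ = 6 <-> 2 = 2
((φ || ψ) <-> ψ) || ((ψ -> ψ) <-> χ) = 6 || 2 = 6
((χ -> χ) <-> (ψ || ψ)) || (((φ || ψ) <-> ψ) || ((ψ -> ψ) <-> χ)) = 3 || 6 = 6
(((φ <-> !φ) -> (φ <-> ((ψ <-> ψ) || (φ -> χ)))) || ((χ || χ) <-> ((ψ <-> χ) -> ((ψ || ψ) || χ)))) <-> (((χ -> χ) <-> (ψ || ψ)) || (((φ || ψ) <-> ψ) || ((ψ -> ψ) <-> χ))) = 6 <-> 6 = 6

6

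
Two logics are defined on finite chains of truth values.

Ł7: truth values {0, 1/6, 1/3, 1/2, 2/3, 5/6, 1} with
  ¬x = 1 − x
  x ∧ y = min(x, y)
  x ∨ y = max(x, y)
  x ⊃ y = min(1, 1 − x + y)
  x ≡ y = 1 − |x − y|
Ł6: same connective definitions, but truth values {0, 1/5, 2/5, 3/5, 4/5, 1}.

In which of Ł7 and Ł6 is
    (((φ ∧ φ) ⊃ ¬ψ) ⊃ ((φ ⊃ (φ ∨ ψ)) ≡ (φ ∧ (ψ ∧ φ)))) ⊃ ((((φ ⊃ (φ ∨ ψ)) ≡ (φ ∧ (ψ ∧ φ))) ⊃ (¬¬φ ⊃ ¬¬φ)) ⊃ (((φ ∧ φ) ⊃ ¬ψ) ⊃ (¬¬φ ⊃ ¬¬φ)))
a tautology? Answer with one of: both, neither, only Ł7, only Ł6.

both

In Ł7: every assignment gives 1 — tautology.
In Ł6: every assignment gives 1 — tautology.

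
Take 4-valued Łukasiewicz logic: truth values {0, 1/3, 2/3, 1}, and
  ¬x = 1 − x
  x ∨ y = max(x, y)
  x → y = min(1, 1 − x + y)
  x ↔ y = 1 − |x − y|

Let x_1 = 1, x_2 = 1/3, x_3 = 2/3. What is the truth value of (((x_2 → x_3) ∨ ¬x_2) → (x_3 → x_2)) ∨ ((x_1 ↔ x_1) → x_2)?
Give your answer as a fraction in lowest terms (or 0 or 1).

x_2 → x_3 = 1/3 → 2/3 = 1
¬x_2 = ¬1/3 = 2/3
(x_2 → x_3) ∨ ¬x_2 = 1 ∨ 2/3 = 1
x_3 → x_2 = 2/3 → 1/3 = 2/3
((x_2 → x_3) ∨ ¬x_2) → (x_3 → x_2) = 1 → 2/3 = 2/3
x_1 ↔ x_1 = 1 ↔ 1 = 1
(x_1 ↔ x_1) → x_2 = 1 → 1/3 = 1/3
(((x_2 → x_3) ∨ ¬x_2) → (x_3 → x_2)) ∨ ((x_1 ↔ x_1) → x_2) = 2/3 ∨ 1/3 = 2/3

2/3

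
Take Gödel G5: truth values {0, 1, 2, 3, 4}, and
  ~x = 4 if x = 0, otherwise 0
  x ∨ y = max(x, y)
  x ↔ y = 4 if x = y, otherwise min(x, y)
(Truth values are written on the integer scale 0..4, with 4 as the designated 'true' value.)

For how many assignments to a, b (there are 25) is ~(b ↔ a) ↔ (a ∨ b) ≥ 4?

value 4: 3 assignments (counts)
value 3: 2 assignments
value 2: 2 assignments
value 1: 2 assignments
value 0: 16 assignments
So 3 of the 25 assignments meet the threshold.

3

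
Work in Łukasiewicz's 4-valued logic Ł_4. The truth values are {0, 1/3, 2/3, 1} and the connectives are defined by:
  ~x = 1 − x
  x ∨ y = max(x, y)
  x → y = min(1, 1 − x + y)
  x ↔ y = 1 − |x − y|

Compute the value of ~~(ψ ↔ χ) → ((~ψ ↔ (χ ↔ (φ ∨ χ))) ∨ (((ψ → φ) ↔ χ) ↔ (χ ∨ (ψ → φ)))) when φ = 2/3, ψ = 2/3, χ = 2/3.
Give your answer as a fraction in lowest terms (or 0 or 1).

2/3

ψ ↔ χ = 2/3 ↔ 2/3 = 1
~(ψ ↔ χ) = ~1 = 0
~~(ψ ↔ χ) = ~0 = 1
~ψ = ~2/3 = 1/3
φ ∨ χ = 2/3 ∨ 2/3 = 2/3
χ ↔ (φ ∨ χ) = 2/3 ↔ 2/3 = 1
~ψ ↔ (χ ↔ (φ ∨ χ)) = 1/3 ↔ 1 = 1/3
ψ → φ = 2/3 → 2/3 = 1
(ψ → φ) ↔ χ = 1 ↔ 2/3 = 2/3
ψ → φ = 2/3 → 2/3 = 1
χ ∨ (ψ → φ) = 2/3 ∨ 1 = 1
((ψ → φ) ↔ χ) ↔ (χ ∨ (ψ → φ)) = 2/3 ↔ 1 = 2/3
(~ψ ↔ (χ ↔ (φ ∨ χ))) ∨ (((ψ → φ) ↔ χ) ↔ (χ ∨ (ψ → φ))) = 1/3 ∨ 2/3 = 2/3
~~(ψ ↔ χ) → ((~ψ ↔ (χ ↔ (φ ∨ χ))) ∨ (((ψ → φ) ↔ χ) ↔ (χ ∨ (ψ → φ)))) = 1 → 2/3 = 2/3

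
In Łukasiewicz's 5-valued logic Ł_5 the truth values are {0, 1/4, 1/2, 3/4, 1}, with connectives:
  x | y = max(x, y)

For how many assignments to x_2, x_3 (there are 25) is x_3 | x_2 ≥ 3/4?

value 1: 9 assignments (counts)
value 3/4: 7 assignments (counts)
value 1/2: 5 assignments
value 1/4: 3 assignments
value 0: 1 assignment
So 16 of the 25 assignments meet the threshold.

16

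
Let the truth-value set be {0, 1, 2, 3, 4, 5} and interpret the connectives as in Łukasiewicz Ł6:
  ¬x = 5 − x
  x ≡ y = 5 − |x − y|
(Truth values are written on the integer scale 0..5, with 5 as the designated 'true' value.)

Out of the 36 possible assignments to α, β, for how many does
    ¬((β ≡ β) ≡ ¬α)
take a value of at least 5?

value 5: 6 assignments (counts)
value 4: 6 assignments
value 3: 6 assignments
value 2: 6 assignments
value 1: 6 assignments
value 0: 6 assignments
So 6 of the 36 assignments meet the threshold.

6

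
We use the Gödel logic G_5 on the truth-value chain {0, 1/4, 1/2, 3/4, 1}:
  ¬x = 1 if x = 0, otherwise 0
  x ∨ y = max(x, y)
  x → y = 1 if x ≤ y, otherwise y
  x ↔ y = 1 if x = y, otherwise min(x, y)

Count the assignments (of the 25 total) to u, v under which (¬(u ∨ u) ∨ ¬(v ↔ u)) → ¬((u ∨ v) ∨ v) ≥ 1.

value 1: 17 assignments (counts)
value 0: 8 assignments
So 17 of the 25 assignments meet the threshold.

17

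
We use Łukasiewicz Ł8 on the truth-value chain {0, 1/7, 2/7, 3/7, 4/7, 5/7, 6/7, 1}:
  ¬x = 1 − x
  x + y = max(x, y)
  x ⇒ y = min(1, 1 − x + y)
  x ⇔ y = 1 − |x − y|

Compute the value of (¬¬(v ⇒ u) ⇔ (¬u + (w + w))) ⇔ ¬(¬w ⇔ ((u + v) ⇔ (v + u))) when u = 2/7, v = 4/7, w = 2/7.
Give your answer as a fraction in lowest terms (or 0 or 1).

v ⇒ u = 4/7 ⇒ 2/7 = 5/7
¬(v ⇒ u) = ¬5/7 = 2/7
¬¬(v ⇒ u) = ¬2/7 = 5/7
¬u = ¬2/7 = 5/7
w + w = 2/7 + 2/7 = 2/7
¬u + (w + w) = 5/7 + 2/7 = 5/7
¬¬(v ⇒ u) ⇔ (¬u + (w + w)) = 5/7 ⇔ 5/7 = 1
¬w = ¬2/7 = 5/7
u + v = 2/7 + 4/7 = 4/7
v + u = 4/7 + 2/7 = 4/7
(u + v) ⇔ (v + u) = 4/7 ⇔ 4/7 = 1
¬w ⇔ ((u + v) ⇔ (v + u)) = 5/7 ⇔ 1 = 5/7
¬(¬w ⇔ ((u + v) ⇔ (v + u))) = ¬5/7 = 2/7
(¬¬(v ⇒ u) ⇔ (¬u + (w + w))) ⇔ ¬(¬w ⇔ ((u + v) ⇔ (v + u))) = 1 ⇔ 2/7 = 2/7

2/7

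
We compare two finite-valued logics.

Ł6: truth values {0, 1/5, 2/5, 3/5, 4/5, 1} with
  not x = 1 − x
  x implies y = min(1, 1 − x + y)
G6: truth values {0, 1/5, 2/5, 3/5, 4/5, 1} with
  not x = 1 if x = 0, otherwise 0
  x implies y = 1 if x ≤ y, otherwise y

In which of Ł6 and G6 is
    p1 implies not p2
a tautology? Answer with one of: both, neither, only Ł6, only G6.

In Ł6: at p1 = 1/5, p2 = 1 the value is 4/5 — not a tautology.
In G6: at p1 = 1/5, p2 = 1/5 the value is 0 — not a tautology.

neither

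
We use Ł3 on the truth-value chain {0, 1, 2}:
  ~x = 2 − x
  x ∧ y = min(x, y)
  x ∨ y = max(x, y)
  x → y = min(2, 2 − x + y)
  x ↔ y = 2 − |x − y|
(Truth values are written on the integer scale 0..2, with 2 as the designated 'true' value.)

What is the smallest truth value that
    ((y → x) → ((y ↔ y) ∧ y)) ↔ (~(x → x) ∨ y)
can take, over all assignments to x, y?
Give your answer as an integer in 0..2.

1

Take x = 0, y = 1:
y → x = 1 → 0 = 1
y ↔ y = 1 ↔ 1 = 2
(y ↔ y) ∧ y = 2 ∧ 1 = 1
(y → x) → ((y ↔ y) ∧ y) = 1 → 1 = 2
x → x = 0 → 0 = 2
~(x → x) = ~2 = 0
~(x → x) ∨ y = 0 ∨ 1 = 1
((y → x) → ((y ↔ y) ∧ y)) ↔ (~(x → x) ∨ y) = 2 ↔ 1 = 1
No assignment yields a value below 1, so this is the minimum.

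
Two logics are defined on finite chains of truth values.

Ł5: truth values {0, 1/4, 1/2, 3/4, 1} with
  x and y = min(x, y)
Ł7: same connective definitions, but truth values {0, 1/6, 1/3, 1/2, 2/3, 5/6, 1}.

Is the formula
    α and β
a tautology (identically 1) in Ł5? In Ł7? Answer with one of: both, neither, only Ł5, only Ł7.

In Ł5: at α = 0, β = 0 the value is 0 — not a tautology.
In Ł7: at α = 0, β = 0 the value is 0 — not a tautology.

neither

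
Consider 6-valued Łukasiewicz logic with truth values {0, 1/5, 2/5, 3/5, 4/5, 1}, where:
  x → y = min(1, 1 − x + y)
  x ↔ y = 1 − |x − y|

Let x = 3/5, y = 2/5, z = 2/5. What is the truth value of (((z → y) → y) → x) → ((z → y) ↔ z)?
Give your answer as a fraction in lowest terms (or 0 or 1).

z → y = 2/5 → 2/5 = 1
(z → y) → y = 1 → 2/5 = 2/5
((z → y) → y) → x = 2/5 → 3/5 = 1
z → y = 2/5 → 2/5 = 1
(z → y) ↔ z = 1 ↔ 2/5 = 2/5
(((z → y) → y) → x) → ((z → y) ↔ z) = 1 → 2/5 = 2/5

2/5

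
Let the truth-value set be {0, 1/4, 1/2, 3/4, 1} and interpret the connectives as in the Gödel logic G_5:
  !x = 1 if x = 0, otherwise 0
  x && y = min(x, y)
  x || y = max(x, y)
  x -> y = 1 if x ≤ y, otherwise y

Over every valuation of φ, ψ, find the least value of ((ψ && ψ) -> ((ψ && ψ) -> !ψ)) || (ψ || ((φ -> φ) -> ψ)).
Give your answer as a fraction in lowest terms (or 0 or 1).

1/4

Take φ = 0, ψ = 1/4:
ψ && ψ = 1/4 && 1/4 = 1/4
ψ && ψ = 1/4 && 1/4 = 1/4
!ψ = !1/4 = 0
(ψ && ψ) -> !ψ = 1/4 -> 0 = 0
(ψ && ψ) -> ((ψ && ψ) -> !ψ) = 1/4 -> 0 = 0
φ -> φ = 0 -> 0 = 1
(φ -> φ) -> ψ = 1 -> 1/4 = 1/4
ψ || ((φ -> φ) -> ψ) = 1/4 || 1/4 = 1/4
((ψ && ψ) -> ((ψ && ψ) -> !ψ)) || (ψ || ((φ -> φ) -> ψ)) = 0 || 1/4 = 1/4
No assignment yields a value below 1/4, so this is the minimum.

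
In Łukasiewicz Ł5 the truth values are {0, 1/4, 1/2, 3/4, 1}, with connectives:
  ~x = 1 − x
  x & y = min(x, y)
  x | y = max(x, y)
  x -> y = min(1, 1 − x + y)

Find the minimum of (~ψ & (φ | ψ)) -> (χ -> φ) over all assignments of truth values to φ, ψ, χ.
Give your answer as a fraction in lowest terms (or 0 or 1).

Take φ = 0, ψ = 1/2, χ = 1:
~ψ = ~1/2 = 1/2
φ | ψ = 0 | 1/2 = 1/2
~ψ & (φ | ψ) = 1/2 & 1/2 = 1/2
χ -> φ = 1 -> 0 = 0
(~ψ & (φ | ψ)) -> (χ -> φ) = 1/2 -> 0 = 1/2
No assignment yields a value below 1/2, so this is the minimum.

1/2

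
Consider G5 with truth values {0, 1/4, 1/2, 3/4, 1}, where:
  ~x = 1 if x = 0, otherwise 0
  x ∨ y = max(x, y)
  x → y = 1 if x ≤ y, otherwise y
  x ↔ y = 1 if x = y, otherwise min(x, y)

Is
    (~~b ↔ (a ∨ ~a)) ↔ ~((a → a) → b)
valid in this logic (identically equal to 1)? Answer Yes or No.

No

Counterexample: take a = 0, b = 0.
~b = ~0 = 1
~~b = ~1 = 0
~a = ~0 = 1
a ∨ ~a = 0 ∨ 1 = 1
~~b ↔ (a ∨ ~a) = 0 ↔ 1 = 0
a → a = 0 → 0 = 1
(a → a) → b = 1 → 0 = 0
~((a → a) → b) = ~0 = 1
(~~b ↔ (a ∨ ~a)) ↔ ~((a → a) → b) = 0 ↔ 1 = 0
This gives 0 ≠ 1.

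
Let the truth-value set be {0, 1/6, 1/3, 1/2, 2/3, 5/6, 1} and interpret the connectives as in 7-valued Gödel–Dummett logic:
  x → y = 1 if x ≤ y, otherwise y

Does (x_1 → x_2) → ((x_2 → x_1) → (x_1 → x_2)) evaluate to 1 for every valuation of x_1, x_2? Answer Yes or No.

At x_1 = 1/2, x_2 = 1/2, for instance:
x_1 → x_2 = 1/2 → 1/2 = 1
x_2 → x_1 = 1/2 → 1/2 = 1
(x_2 → x_1) → (x_1 → x_2) = 1 → 1 = 1
(x_1 → x_2) → ((x_2 → x_1) → (x_1 → x_2)) = 1 → 1 = 1
and checking the remaining 48 assignments likewise gives ≥ 1 in every case.

Yes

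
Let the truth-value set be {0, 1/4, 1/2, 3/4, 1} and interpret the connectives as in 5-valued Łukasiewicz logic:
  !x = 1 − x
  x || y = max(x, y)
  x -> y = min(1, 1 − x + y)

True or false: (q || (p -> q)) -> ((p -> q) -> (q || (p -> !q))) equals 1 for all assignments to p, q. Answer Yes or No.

Counterexample: take p = 1/2, q = 3/4.
p -> q = 1/2 -> 3/4 = 1
q || (p -> q) = 3/4 || 1 = 1
p -> q = 1/2 -> 3/4 = 1
!q = !3/4 = 1/4
p -> !q = 1/2 -> 1/4 = 3/4
q || (p -> !q) = 3/4 || 3/4 = 3/4
(p -> q) -> (q || (p -> !q)) = 1 -> 3/4 = 3/4
(q || (p -> q)) -> ((p -> q) -> (q || (p -> !q))) = 1 -> 3/4 = 3/4
This gives 3/4 ≠ 1.

No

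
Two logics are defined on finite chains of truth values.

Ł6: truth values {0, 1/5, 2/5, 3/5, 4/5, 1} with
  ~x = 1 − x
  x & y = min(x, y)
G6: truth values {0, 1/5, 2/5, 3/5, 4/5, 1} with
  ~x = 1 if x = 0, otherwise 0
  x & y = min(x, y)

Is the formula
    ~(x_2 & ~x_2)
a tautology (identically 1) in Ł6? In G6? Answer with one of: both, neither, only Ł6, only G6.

only G6

In Ł6: at x_2 = 1/5 the value is 4/5 — not a tautology.
In G6: every assignment gives 1 — tautology.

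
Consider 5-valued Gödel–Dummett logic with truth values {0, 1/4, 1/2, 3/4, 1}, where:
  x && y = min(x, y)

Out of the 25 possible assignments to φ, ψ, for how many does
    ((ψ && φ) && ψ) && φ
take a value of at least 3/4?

value 1: 1 assignment (counts)
value 3/4: 3 assignments (counts)
value 1/2: 5 assignments
value 1/4: 7 assignments
value 0: 9 assignments
So 4 of the 25 assignments meet the threshold.

4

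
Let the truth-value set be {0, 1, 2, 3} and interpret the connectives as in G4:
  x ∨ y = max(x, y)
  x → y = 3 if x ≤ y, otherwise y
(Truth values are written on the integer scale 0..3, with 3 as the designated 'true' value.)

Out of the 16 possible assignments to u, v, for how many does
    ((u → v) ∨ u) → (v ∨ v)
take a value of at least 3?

u = 0, v = 0 ↦ 0  <
u = 0, v = 1 ↦ 1  <
u = 0, v = 2 ↦ 2  <
u = 0, v = 3 ↦ 3  ≥
u = 1, v = 0 ↦ 0  <
u = 1, v = 1 ↦ 1  <
u = 1, v = 2 ↦ 2  <
u = 1, v = 3 ↦ 3  ≥
u = 2, v = 0 ↦ 0  <
u = 2, v = 1 ↦ 1  <
u = 2, v = 2 ↦ 2  <
u = 2, v = 3 ↦ 3  ≥
u = 3, v = 0 ↦ 0  <
u = 3, v = 1 ↦ 1  <
u = 3, v = 2 ↦ 2  <
u = 3, v = 3 ↦ 3  ≥
So 4 of the 16 assignments meet the threshold.

4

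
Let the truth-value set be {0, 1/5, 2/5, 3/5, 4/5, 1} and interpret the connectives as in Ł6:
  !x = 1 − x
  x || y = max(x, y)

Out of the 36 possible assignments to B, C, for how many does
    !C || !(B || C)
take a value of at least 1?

value 1: 6 assignments (counts)
value 4/5: 6 assignments
value 3/5: 6 assignments
value 2/5: 6 assignments
value 1/5: 6 assignments
value 0: 6 assignments
So 6 of the 36 assignments meet the threshold.

6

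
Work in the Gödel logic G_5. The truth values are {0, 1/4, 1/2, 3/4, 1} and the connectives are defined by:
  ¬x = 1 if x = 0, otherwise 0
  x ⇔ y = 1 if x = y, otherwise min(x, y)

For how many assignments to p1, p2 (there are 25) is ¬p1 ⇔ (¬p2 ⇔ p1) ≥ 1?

20

value 1: 20 assignments (counts)
value 0: 5 assignments
So 20 of the 25 assignments meet the threshold.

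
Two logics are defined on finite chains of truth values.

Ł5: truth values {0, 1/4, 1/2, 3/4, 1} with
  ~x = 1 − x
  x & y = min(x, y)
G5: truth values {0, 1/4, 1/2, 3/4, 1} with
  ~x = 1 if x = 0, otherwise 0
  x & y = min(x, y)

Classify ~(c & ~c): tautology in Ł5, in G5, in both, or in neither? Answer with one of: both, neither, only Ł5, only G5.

In Ł5: at c = 1/4 the value is 3/4 — not a tautology.
In G5: every assignment gives 1 — tautology.

only G5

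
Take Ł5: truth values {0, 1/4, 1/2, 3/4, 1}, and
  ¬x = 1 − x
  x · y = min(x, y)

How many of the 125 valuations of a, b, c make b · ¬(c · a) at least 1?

value 1: 9 assignments (counts)
value 3/4: 23 assignments
value 1/2: 31 assignments
value 1/4: 33 assignments
value 0: 29 assignments
So 9 of the 125 assignments meet the threshold.

9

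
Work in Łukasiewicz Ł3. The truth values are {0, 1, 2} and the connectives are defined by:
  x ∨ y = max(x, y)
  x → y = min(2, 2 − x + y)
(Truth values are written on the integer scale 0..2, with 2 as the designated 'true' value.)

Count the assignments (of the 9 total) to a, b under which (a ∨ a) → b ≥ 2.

a = 0, b = 0 ↦ 2  ≥
a = 0, b = 1 ↦ 2  ≥
a = 0, b = 2 ↦ 2  ≥
a = 1, b = 0 ↦ 1  <
a = 1, b = 1 ↦ 2  ≥
a = 1, b = 2 ↦ 2  ≥
a = 2, b = 0 ↦ 0  <
a = 2, b = 1 ↦ 1  <
a = 2, b = 2 ↦ 2  ≥
So 6 of the 9 assignments meet the threshold.

6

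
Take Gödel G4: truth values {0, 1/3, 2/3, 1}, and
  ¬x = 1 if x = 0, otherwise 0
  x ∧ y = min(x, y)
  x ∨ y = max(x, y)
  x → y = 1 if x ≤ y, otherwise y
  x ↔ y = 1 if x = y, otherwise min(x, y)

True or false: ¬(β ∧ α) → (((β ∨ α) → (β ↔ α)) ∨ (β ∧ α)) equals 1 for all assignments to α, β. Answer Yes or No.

No

Counterexample: take α = 0, β = 1/3.
β ∧ α = 1/3 ∧ 0 = 0
¬(β ∧ α) = ¬0 = 1
β ∨ α = 1/3 ∨ 0 = 1/3
β ↔ α = 1/3 ↔ 0 = 0
(β ∨ α) → (β ↔ α) = 1/3 → 0 = 0
((β ∨ α) → (β ↔ α)) ∨ (β ∧ α) = 0 ∨ 0 = 0
¬(β ∧ α) → (((β ∨ α) → (β ↔ α)) ∨ (β ∧ α)) = 1 → 0 = 0
This gives 0 ≠ 1.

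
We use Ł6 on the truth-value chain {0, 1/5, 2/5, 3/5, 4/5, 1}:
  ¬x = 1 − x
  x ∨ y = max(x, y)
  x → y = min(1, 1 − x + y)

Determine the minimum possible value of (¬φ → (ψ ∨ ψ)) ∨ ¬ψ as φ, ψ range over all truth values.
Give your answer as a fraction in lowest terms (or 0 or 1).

Take φ = 0, ψ = 2/5:
¬φ = ¬0 = 1
ψ ∨ ψ = 2/5 ∨ 2/5 = 2/5
¬φ → (ψ ∨ ψ) = 1 → 2/5 = 2/5
¬ψ = ¬2/5 = 3/5
(¬φ → (ψ ∨ ψ)) ∨ ¬ψ = 2/5 ∨ 3/5 = 3/5
No assignment yields a value below 3/5, so this is the minimum.

3/5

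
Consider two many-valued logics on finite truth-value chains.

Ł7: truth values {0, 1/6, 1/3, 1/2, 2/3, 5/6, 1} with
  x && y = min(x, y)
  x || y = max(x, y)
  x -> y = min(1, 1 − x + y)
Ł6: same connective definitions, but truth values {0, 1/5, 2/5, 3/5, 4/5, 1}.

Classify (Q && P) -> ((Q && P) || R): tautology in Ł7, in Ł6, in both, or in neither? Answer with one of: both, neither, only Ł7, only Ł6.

In Ł7: every assignment gives 1 — tautology.
In Ł6: every assignment gives 1 — tautology.

both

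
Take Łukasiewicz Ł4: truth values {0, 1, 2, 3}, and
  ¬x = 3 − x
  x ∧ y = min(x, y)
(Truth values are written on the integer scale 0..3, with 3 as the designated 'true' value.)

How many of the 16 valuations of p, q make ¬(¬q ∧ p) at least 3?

7

p = 0, q = 0 ↦ 3  ≥
p = 0, q = 1 ↦ 3  ≥
p = 0, q = 2 ↦ 3  ≥
p = 0, q = 3 ↦ 3  ≥
p = 1, q = 0 ↦ 2  <
p = 1, q = 1 ↦ 2  <
p = 1, q = 2 ↦ 2  <
p = 1, q = 3 ↦ 3  ≥
p = 2, q = 0 ↦ 1  <
p = 2, q = 1 ↦ 1  <
p = 2, q = 2 ↦ 2  <
p = 2, q = 3 ↦ 3  ≥
p = 3, q = 0 ↦ 0  <
p = 3, q = 1 ↦ 1  <
p = 3, q = 2 ↦ 2  <
p = 3, q = 3 ↦ 3  ≥
So 7 of the 16 assignments meet the threshold.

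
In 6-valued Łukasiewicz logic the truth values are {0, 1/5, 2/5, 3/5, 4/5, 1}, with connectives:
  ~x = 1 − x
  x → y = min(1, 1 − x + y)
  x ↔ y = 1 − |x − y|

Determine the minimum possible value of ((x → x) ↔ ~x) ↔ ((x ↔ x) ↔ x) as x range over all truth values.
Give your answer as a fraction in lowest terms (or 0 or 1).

Take x = 0:
x → x = 0 → 0 = 1
~x = ~0 = 1
(x → x) ↔ ~x = 1 ↔ 1 = 1
x ↔ x = 0 ↔ 0 = 1
(x ↔ x) ↔ x = 1 ↔ 0 = 0
((x → x) ↔ ~x) ↔ ((x ↔ x) ↔ x) = 1 ↔ 0 = 0
No assignment yields a value below 0, so this is the minimum.

0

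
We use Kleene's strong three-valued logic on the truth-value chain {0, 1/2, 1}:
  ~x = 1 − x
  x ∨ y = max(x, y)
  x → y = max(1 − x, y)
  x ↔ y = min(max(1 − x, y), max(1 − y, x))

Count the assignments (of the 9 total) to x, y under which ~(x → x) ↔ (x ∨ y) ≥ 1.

x = 0, y = 0 ↦ 1  ≥
x = 0, y = 1/2 ↦ 1/2  <
x = 0, y = 1 ↦ 0  <
x = 1/2, y = 0 ↦ 1/2  <
x = 1/2, y = 1/2 ↦ 1/2  <
x = 1/2, y = 1 ↦ 1/2  <
x = 1, y = 0 ↦ 0  <
x = 1, y = 1/2 ↦ 0  <
x = 1, y = 1 ↦ 0  <
So 1 of the 9 assignments meets the threshold.

1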